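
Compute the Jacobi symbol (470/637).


Compute (470/637) via quadratic reciprocity:
  pull out 2: (2/637) = -1  (since 637 mod 8 = 5)
  reciprocity: (235/637) -> +(637/235)
  reduce: (167/235)
  reciprocity: (167/235) -> -(235/167)
  reduce: (68/167)
  pull out 2: (2/167) = +1  (since 167 mod 8 = 7)
  pull out 2: (2/167) = +1  (since 167 mod 8 = 7)
  reciprocity: (17/167) -> +(167/17)
  reduce: (14/17)
  pull out 2: (2/17) = +1  (since 17 mod 8 = 1)
  reciprocity: (7/17) -> +(17/7)
  reduce: (3/7)
  reciprocity: (3/7) -> -(7/3)
  reduce: (1/3)
  (1/3) = 1
Product of signs = -1

-1


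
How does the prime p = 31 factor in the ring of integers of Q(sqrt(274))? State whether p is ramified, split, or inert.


K = Q(sqrt(274)). Since d mod 4 = 2, disc(K) = 1096.
Check p | disc: 1096 mod 31 = 11.
p does not divide disc. Compute Legendre symbol (d/p):
26^((31-1)/2) mod 31 = -1
(d/p) = -1, so p is inert: (p) stays prime with e=1, f=2, g=1.
Therefore p is inert.

inert


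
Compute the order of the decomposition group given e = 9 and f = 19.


|D_P| = e * f
= 9 * 19
= 171

171


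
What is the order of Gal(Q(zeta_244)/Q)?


|Gal(Q(zeta_244)/Q)| = phi(244)
= 120

120


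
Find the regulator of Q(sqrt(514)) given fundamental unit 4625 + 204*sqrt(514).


epsilon = 4625 + 204*sqrt(514)
= 9249.9999
R = ln(9249.9999)
= 9.1324

9.1324


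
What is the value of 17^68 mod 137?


p = 137 is prime and the exponent is (p-1)/2 = 68, so by Euler's criterion 17^68 = (17/137) = +1 or -1 mod 137.
Compute by square-and-multiply:
  68 = 64 + 4 (binary 1000100)
  Repeated squaring mod 137: 17^1 = 17, 17^2 = 15, 17^4 = 88, 17^8 = 72, 17^16 = 115, 17^32 = 73, 17^64 = 123
  17^68 = 17^64 * 17^4 = 123 * 88 mod 137
    123 * 88 = 10824 = 1 mod 137
  17^68 = 1 mod 137
Result 1: 17 is a quadratic residue mod 137.
17^68 mod 137 = 1

1


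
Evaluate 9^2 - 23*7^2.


x^2 - d*y^2
= 9^2 - 23*7^2
= 81 - 1127
= -1046

-1046


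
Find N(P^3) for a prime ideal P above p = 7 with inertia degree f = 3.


N(P^a) = p^(a*f)
= 7^(3*3)
= 7^9
= 40353607

40353607


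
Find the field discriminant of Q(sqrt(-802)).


For K = Q(sqrt(d)) with d squarefree: disc(K) = d if d = 1 mod 4, and disc(K) = 4d if d = 2 or 3 mod 4.
Here d = -802, and d mod 4 = 2.
d = 2 mod 4, not 1 (O_K = Z[sqrt(d)]), so disc(K) = 4d = 4 * (-802) = -3208

-3208


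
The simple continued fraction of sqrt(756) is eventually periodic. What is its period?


Run the CF algorithm for sqrt(756).
a_0 = floor(sqrt(756)) = 27; set m_0=0, q_0=1.
Recurrence: m' = q*a - m,  q' = (d - m'^2)/q,  a' = floor((a_0 + m')/q').
  step 1: m=27, q=27, a=2
  step 2: m=27, q=1, a=54
a_2 = 2*a_0 = 54, so the period closes here.
sqrt(756) = [27; 2, 54]
Period length = 2

2


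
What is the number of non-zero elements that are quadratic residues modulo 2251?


For prime p, the number of non-zero quadratic residues is (p-1)/2.
= (2251-1)/2
= 1125

1125


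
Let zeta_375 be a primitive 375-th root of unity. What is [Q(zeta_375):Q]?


The degree equals Euler's totient phi(375).
375 = 3 * 5^3
phi(375) = 200

200


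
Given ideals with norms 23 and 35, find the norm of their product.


N(IJ) = N(I) * N(J)
= 23 * 35
= 805

805


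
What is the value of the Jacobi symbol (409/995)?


Compute (409/995) via quadratic reciprocity:
  reciprocity: (409/995) -> +(995/409)
  reduce: (177/409)
  reciprocity: (177/409) -> +(409/177)
  reduce: (55/177)
  reciprocity: (55/177) -> +(177/55)
  reduce: (12/55)
  pull out 2: (2/55) = +1  (since 55 mod 8 = 7)
  pull out 2: (2/55) = +1  (since 55 mod 8 = 7)
  reciprocity: (3/55) -> -(55/3)
  reduce: (1/3)
  (1/3) = 1
Product of signs = -1

-1


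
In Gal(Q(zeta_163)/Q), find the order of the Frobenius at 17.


The Frobenius at p in Gal(Q(zeta_n)/Q) = (Z/nZ)* is the class of p, so its order is ord_163(17), the smallest k >= 1 with 17^k = 1 mod 163.
n = 163 = 163, phi(163) = 162; the order divides phi(n).
Divisors of 162: 1, 2, 3, 6, 9, 18, 27, 54, 81, 162
Repeated squaring mod 163: 17^1 = 17, 17^2 = 126, 17^4 = 65, 17^8 = 150, 17^16 = 6, 17^32 = 36, 17^64 = 155, 17^128 = 64
Test divisors in increasing order:
  k=1: 17^1 = 17 mod 163
  k=2: 17^2 = 126 mod 163
  k=3: 17^3 = 126 * 17 = 23 mod 163
  k=6: 17^6 = 65 * 126 = 40 mod 163
  k=9: 17^9 = 150 * 17 = 105 mod 163
  k=18: 17^18 = 6 * 126 = 104 mod 163
  k=27: 17^27 = 6 * 150 * 126 * 17 = 162 mod 163
  k=54: 17^54 = 36 * 6 * 65 * 126 = 1 mod 163  <- first divisor giving 1
Order = 54

54


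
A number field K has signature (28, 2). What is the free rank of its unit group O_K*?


By Dirichlet's unit theorem:
rank = r1 + r2 - 1
= 28 + 2 - 1
= 29

29


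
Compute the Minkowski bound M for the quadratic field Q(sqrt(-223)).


d = -223, d mod 4 = 1, so disc(K) = d = -223; |disc(K)| = 223
Imaginary quadratic field, so n = 2, s = r2 = 1, r1 = 0
M = (n!/n^n) * (4/pi)^s * sqrt(|disc(K)|) = (2!/2^2) * (4/pi)^1 * sqrt(223)
= 0.5 * 1.273240 * 14.933185
= 9.5068

9.5068


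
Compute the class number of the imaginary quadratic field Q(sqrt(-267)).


K = Q(sqrt(-267)). d mod 4 = 1, so D = disc(K) = d = -267
h(K) equals the number of primitive reduced positive-definite forms (a, b, c) = a*x^2 + b*x*y + c*y^2 with b^2 - 4ac = D,
where reduced means |b| <= a <= c, with b >= 0 whenever |b| = a or a = c, and primitive means gcd(a, b, c) = 1.
Reduced forces 3a^2 <= |D| = 267, so 1 <= a <= 9; b must have the parity of D, and c = (b^2 - D)/(4a) must be an integer >= a.
Enumerate a = 1..9, b in [-a, a]:
  a=1: (1, 1, 67)  [1]
  a=2: none
  a=3: (3, 3, 23)  [1]
  a=4..9: none
Total reduced forms: 1 + 1 = 2
h = 2

2


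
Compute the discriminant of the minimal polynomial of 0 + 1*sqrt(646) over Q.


The element 0 + 1*sqrt(646) has minimal polynomial:
x^2 + 0*x - 646
Discriminant = (0)^2 - 4*(-646)
= 0 + 2584
= 2584

2584


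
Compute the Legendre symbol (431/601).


p = 601 is prime, so compute (431/601) with the reciprocity algorithm (Jacobi-symbol steps: pull out 2s via (2/n), flip via reciprocity, reduce):
  reciprocity: (431/601) -> +(601/431)
  reduce: (170/431)
  pull out 2: (2/431) = +1  (since 431 mod 8 = 7)
  reciprocity: (85/431) -> +(431/85)
  reduce: (6/85)
  pull out 2: (2/85) = -1  (since 85 mod 8 = 5)
  reciprocity: (3/85) -> +(85/3)
  reduce: (1/3)
  (1/3) = 1
Product of signs = -1
(431/601) = -1

-1


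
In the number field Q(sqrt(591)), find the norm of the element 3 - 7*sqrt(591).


N(a + b*sqrt(d)) = a^2 - d*b^2
= (3)^2 - (591)*(-7)^2
= 9 - 28959
= -28950

-28950


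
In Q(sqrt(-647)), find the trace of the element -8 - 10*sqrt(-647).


Tr(a + b*sqrt(d)) = (a + b*sqrt(d)) + (a - b*sqrt(d)) = 2a
= 2 * (-8)
= -16

-16


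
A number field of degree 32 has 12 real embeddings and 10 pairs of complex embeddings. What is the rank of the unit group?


By Dirichlet's unit theorem:
rank = r1 + r2 - 1
= 12 + 10 - 1
= 21

21


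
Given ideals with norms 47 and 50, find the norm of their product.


N(IJ) = N(I) * N(J)
= 47 * 50
= 2350

2350


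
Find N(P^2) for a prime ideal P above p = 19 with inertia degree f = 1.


N(P^a) = p^(a*f)
= 19^(2*1)
= 19^2
= 361

361


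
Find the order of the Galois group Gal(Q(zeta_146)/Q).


|Gal(Q(zeta_146)/Q)| = phi(146)
= 72

72


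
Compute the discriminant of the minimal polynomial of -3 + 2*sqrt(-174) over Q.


The element -3 + 2*sqrt(-174) has minimal polynomial:
x^2 + 6*x + 705
Discriminant = (6)^2 - 4*(705)
= 36 - 2820
= -2784

-2784


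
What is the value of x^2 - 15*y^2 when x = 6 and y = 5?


x^2 - d*y^2
= 6^2 - 15*5^2
= 36 - 375
= -339

-339


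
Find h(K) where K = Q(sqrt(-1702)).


K = Q(sqrt(-1702)). d mod 4 = 2, so D = disc(K) = 4d = -6808
h(K) equals the number of primitive reduced positive-definite forms (a, b, c) = a*x^2 + b*x*y + c*y^2 with b^2 - 4ac = D,
where reduced means |b| <= a <= c, with b >= 0 whenever |b| = a or a = c, and primitive means gcd(a, b, c) = 1.
Reduced forces 3a^2 <= |D| = 6808, so 1 <= a <= 47; b must have the parity of D, and c = (b^2 - D)/(4a) must be an integer >= a.
Enumerate a = 1..47, b in [-a, a]:
  a=1: (1, 0, 1702)  [1]
  a=2: (2, 0, 851)  [1]
  a=3..10: none
  a=11: (11, -10, 157), (11, 10, 157)  [2]
  a=12: none
  a=13: (13, -2, 131), (13, 2, 131)  [2]
  a=14..16: none
  a=17: (17, -14, 103), (17, 14, 103)  [2]
  a=18..21: none
  a=22: (22, -12, 79), (22, 12, 79)  [2]
  a=23: (23, 0, 74)  [1]
  a=24..25: none
  a=26: (26, -24, 71), (26, 24, 71)  [2]
  a=27..28: none
  a=29: (29, -6, 59), (29, 6, 59)  [2]
  a=30..33: none
  a=34: (34, -20, 53), (34, 20, 53)  [2]
  a=35..36: none
  a=37: (37, 0, 46)  [1]
  a=38..40: none
  a=41: (41, -30, 47), (41, 30, 47)  [2]
  a=42..47: none
Total reduced forms: 1 + 1 + 2 + 2 + 2 + 2 + 1 + 2 + 2 + 2 + 1 + 2 = 20
h = 20

20


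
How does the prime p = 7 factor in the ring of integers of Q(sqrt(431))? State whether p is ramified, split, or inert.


K = Q(sqrt(431)). Since d mod 4 = 3, disc(K) = 1724.
Check p | disc: 1724 mod 7 = 2.
p does not divide disc. Compute Legendre symbol (d/p):
4^((7-1)/2) mod 7 = 1
(d/p) = 1, so p splits: (p) = P*P' with e=1, f=1, g=2.
Therefore p is split.

split


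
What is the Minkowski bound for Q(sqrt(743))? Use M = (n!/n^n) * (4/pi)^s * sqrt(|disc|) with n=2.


d = 743, d mod 4 = 3, so disc(K) = 4d = 2972; |disc(K)| = 2972
Real quadratic field, so n = 2, s = r2 = 0, r1 = 2
M = (n!/n^n) * (4/pi)^s * sqrt(|disc(K)|) = (2!/2^2) * (4/pi)^0 * sqrt(2972)
= 0.5 * 1.000000 * 54.516053
= 27.2580

27.2580


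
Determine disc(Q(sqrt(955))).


For K = Q(sqrt(d)) with d squarefree: disc(K) = d if d = 1 mod 4, and disc(K) = 4d if d = 2 or 3 mod 4.
Here d = 955, and d mod 4 = 3.
d = 3 mod 4, not 1 (O_K = Z[sqrt(d)]), so disc(K) = 4d = 4 * (955) = 3820

3820


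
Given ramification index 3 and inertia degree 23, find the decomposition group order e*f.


|D_P| = e * f
= 3 * 23
= 69

69


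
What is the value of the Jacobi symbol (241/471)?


Compute (241/471) via quadratic reciprocity:
  reciprocity: (241/471) -> +(471/241)
  reduce: (230/241)
  pull out 2: (2/241) = +1  (since 241 mod 8 = 1)
  reciprocity: (115/241) -> +(241/115)
  reduce: (11/115)
  reciprocity: (11/115) -> -(115/11)
  reduce: (5/11)
  reciprocity: (5/11) -> +(11/5)
  reduce: (1/5)
  (1/5) = 1
Product of signs = -1

-1


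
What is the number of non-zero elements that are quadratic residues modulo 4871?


For prime p, the number of non-zero quadratic residues is (p-1)/2.
= (4871-1)/2
= 2435

2435


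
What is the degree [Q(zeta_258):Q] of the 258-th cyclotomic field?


The degree equals Euler's totient phi(258).
258 = 2 * 3 * 43
phi(258) = 84

84


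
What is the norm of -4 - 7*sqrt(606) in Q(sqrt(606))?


N(a + b*sqrt(d)) = a^2 - d*b^2
= (-4)^2 - (606)*(-7)^2
= 16 - 29694
= -29678

-29678


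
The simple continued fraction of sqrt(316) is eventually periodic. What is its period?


Run the CF algorithm for sqrt(316).
a_0 = floor(sqrt(316)) = 17; set m_0=0, q_0=1.
Recurrence: m' = q*a - m,  q' = (d - m'^2)/q,  a' = floor((a_0 + m')/q').
  step 1: m=17, q=27, a=1
  step 2: m=10, q=8, a=3
  step 3: m=14, q=15, a=2
  step 4: m=16, q=4, a=8
  step 5: m=16, q=15, a=2
  step 6: m=14, q=8, a=3
  step 7: m=10, q=27, a=1
  step 8: m=17, q=1, a=34
a_8 = 2*a_0 = 34, so the period closes here.
sqrt(316) = [17; 1, 3, 2, 8, 2, 3, 1, 34]
Period length = 8

8


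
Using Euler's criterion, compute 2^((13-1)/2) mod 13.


p = 13 is prime and the exponent is (p-1)/2 = 6, so by Euler's criterion 2^6 = (2/13) = +1 or -1 mod 13.
Compute by square-and-multiply:
  6 = 4 + 2 (binary 110)
  Repeated squaring mod 13: 2^1 = 2, 2^2 = 4, 2^4 = 3
  2^6 = 2^4 * 2^2 = 3 * 4 mod 13
    3 * 4 = 12 = 12 mod 13
  2^6 = 12 mod 13
Result 12 = p - 1 = -1 mod 13: 2 is a quadratic non-residue mod 13. As a residue in [0, p-1] the value is 12.
2^6 mod 13 = 12

12


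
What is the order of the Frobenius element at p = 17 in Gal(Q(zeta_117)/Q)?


The Frobenius at p in Gal(Q(zeta_n)/Q) = (Z/nZ)* is the class of p, so its order is ord_117(17), the smallest k >= 1 with 17^k = 1 mod 117.
n = 117 = 3^2 * 13, phi(117) = 72; the order divides phi(n).
Divisors of 72: 1, 2, 3, 4, 6, 8, 9, 12, 18, 24, 36, 72
Repeated squaring mod 117: 17^1 = 17, 17^2 = 55, 17^4 = 100, 17^8 = 55, 17^16 = 100, 17^32 = 55, 17^64 = 100
Test divisors in increasing order:
  k=1: 17^1 = 17 mod 117
  k=2: 17^2 = 55 mod 117
  k=3: 17^3 = 55 * 17 = 116 mod 117
  k=4: 17^4 = 100 mod 117
  k=6: 17^6 = 100 * 55 = 1 mod 117  <- first divisor giving 1
Order = 6

6


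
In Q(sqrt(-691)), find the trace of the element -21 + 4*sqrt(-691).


Tr(a + b*sqrt(d)) = (a + b*sqrt(d)) + (a - b*sqrt(d)) = 2a
= 2 * (-21)
= -42

-42


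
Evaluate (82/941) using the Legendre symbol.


p = 941 is prime, so compute (82/941) with the reciprocity algorithm (Jacobi-symbol steps: pull out 2s via (2/n), flip via reciprocity, reduce):
  pull out 2: (2/941) = -1  (since 941 mod 8 = 5)
  reciprocity: (41/941) -> +(941/41)
  reduce: (39/41)
  reciprocity: (39/41) -> +(41/39)
  reduce: (2/39)
  pull out 2: (2/39) = +1  (since 39 mod 8 = 7)
  (1/39) = 1
Product of signs = -1
(82/941) = -1

-1


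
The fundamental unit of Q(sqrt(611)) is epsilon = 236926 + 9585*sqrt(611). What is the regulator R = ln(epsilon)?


epsilon = 236926 + 9585*sqrt(611)
= 473852.0000
R = ln(473852.0000)
= 13.0687

13.0687


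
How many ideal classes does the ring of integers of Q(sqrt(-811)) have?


K = Q(sqrt(-811)). d mod 4 = 1, so D = disc(K) = d = -811
h(K) equals the number of primitive reduced positive-definite forms (a, b, c) = a*x^2 + b*x*y + c*y^2 with b^2 - 4ac = D,
where reduced means |b| <= a <= c, with b >= 0 whenever |b| = a or a = c, and primitive means gcd(a, b, c) = 1.
Reduced forces 3a^2 <= |D| = 811, so 1 <= a <= 16; b must have the parity of D, and c = (b^2 - D)/(4a) must be an integer >= a.
Enumerate a = 1..16, b in [-a, a]:
  a=1: (1, 1, 203)  [1]
  a=2..4: none
  a=5: (5, -3, 41), (5, 3, 41)  [2]
  a=6: none
  a=7: (7, -1, 29), (7, 1, 29)  [2]
  a=8..10: none
  a=11: (11, -5, 19), (11, 5, 19)  [2]
  a=12..16: none
Total reduced forms: 1 + 2 + 2 + 2 = 7
h = 7

7


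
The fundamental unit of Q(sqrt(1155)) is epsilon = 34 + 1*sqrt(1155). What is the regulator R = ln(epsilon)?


epsilon = 34 + 1*sqrt(1155)
= 67.9853
R = ln(67.9853)
= 4.2193

4.2193


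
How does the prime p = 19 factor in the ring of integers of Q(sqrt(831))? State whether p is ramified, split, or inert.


K = Q(sqrt(831)). Since d mod 4 = 3, disc(K) = 3324.
Check p | disc: 3324 mod 19 = 18.
p does not divide disc. Compute Legendre symbol (d/p):
14^((19-1)/2) mod 19 = -1
(d/p) = -1, so p is inert: (p) stays prime with e=1, f=2, g=1.
Therefore p is inert.

inert


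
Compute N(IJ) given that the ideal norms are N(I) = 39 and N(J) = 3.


N(IJ) = N(I) * N(J)
= 39 * 3
= 117

117


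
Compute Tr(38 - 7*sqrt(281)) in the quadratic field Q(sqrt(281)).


Tr(a + b*sqrt(d)) = (a + b*sqrt(d)) + (a - b*sqrt(d)) = 2a
= 2 * (38)
= 76

76


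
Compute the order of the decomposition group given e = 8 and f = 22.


|D_P| = e * f
= 8 * 22
= 176

176


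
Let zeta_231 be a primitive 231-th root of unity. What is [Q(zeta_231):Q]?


The degree equals Euler's totient phi(231).
231 = 3 * 7 * 11
phi(231) = 120

120


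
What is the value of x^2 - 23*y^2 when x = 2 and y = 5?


x^2 - d*y^2
= 2^2 - 23*5^2
= 4 - 575
= -571

-571


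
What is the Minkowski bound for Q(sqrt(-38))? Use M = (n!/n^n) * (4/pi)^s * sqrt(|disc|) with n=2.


d = -38, d mod 4 = 2, so disc(K) = 4d = -152; |disc(K)| = 152
Imaginary quadratic field, so n = 2, s = r2 = 1, r1 = 0
M = (n!/n^n) * (4/pi)^s * sqrt(|disc(K)|) = (2!/2^2) * (4/pi)^1 * sqrt(152)
= 0.5 * 1.273240 * 12.328828
= 7.8488

7.8488


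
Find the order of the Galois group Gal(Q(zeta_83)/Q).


|Gal(Q(zeta_83)/Q)| = phi(83)
= 82

82


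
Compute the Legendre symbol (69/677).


p = 677 is prime, so compute (69/677) with the reciprocity algorithm (Jacobi-symbol steps: pull out 2s via (2/n), flip via reciprocity, reduce):
  reciprocity: (69/677) -> +(677/69)
  reduce: (56/69)
  pull out 2: (2/69) = -1  (since 69 mod 8 = 5)
  pull out 2: (2/69) = -1  (since 69 mod 8 = 5)
  pull out 2: (2/69) = -1  (since 69 mod 8 = 5)
  reciprocity: (7/69) -> +(69/7)
  reduce: (6/7)
  pull out 2: (2/7) = +1  (since 7 mod 8 = 7)
  reciprocity: (3/7) -> -(7/3)
  reduce: (1/3)
  (1/3) = 1
Product of signs = 1
(69/677) = 1

1


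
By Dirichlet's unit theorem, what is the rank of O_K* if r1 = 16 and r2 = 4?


By Dirichlet's unit theorem:
rank = r1 + r2 - 1
= 16 + 4 - 1
= 19

19


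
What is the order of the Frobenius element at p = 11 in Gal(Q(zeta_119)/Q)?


The Frobenius at p in Gal(Q(zeta_n)/Q) = (Z/nZ)* is the class of p, so its order is ord_119(11), the smallest k >= 1 with 11^k = 1 mod 119.
n = 119 = 7 * 17, phi(119) = 96; the order divides phi(n).
Divisors of 96: 1, 2, 3, 4, 6, 8, 12, 16, 24, 32, 48, 96
Repeated squaring mod 119: 11^1 = 11, 11^2 = 2, 11^4 = 4, 11^8 = 16, 11^16 = 18, 11^32 = 86, 11^64 = 18
Test divisors in increasing order:
  k=1: 11^1 = 11 mod 119
  k=2: 11^2 = 2 mod 119
  k=3: 11^3 = 2 * 11 = 22 mod 119
  k=4: 11^4 = 4 mod 119
  k=6: 11^6 = 4 * 2 = 8 mod 119
  k=8: 11^8 = 16 mod 119
  k=12: 11^12 = 16 * 4 = 64 mod 119
  k=16: 11^16 = 18 mod 119
  k=24: 11^24 = 18 * 16 = 50 mod 119
  k=32: 11^32 = 86 mod 119
  k=48: 11^48 = 86 * 18 = 1 mod 119  <- first divisor giving 1
Order = 48

48


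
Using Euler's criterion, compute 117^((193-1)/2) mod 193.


p = 193 is prime and the exponent is (p-1)/2 = 96, so by Euler's criterion 117^96 = (117/193) = +1 or -1 mod 193.
Compute by square-and-multiply:
  96 = 64 + 32 (binary 1100000)
  Repeated squaring mod 193: 117^1 = 117, 117^2 = 179, 117^4 = 3, 117^8 = 9, 117^16 = 81, 117^32 = 192, 117^64 = 1
  117^96 = 117^64 * 117^32 = 1 * 192 mod 193
    1 * 192 = 192 = 192 mod 193
  117^96 = 192 mod 193
Result 192 = p - 1 = -1 mod 193: 117 is a quadratic non-residue mod 193. As a residue in [0, p-1] the value is 192.
117^96 mod 193 = 192

192


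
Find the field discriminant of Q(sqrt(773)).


For K = Q(sqrt(d)) with d squarefree: disc(K) = d if d = 1 mod 4, and disc(K) = 4d if d = 2 or 3 mod 4.
Here d = 773, and d mod 4 = 1.
d = 1 mod 4 (O_K = Z[(1+sqrt(d))/2]), so disc(K) = d = 773

773


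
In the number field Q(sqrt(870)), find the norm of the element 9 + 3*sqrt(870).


N(a + b*sqrt(d)) = a^2 - d*b^2
= (9)^2 - (870)*(3)^2
= 81 - 7830
= -7749

-7749


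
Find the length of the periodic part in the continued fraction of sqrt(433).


Run the CF algorithm for sqrt(433).
a_0 = floor(sqrt(433)) = 20; set m_0=0, q_0=1.
Recurrence: m' = q*a - m,  q' = (d - m'^2)/q,  a' = floor((a_0 + m')/q').
  step 1: m=20, q=33, a=1
  step 2: m=13, q=8, a=4
  step 3: m=19, q=9, a=4
  step 4: m=17, q=16, a=2
  step 5: m=15, q=13, a=2
  step 6: m=11, q=24, a=1
  step 7: m=13, q=11, a=3
  step 8: m=20, q=3, a=13
  step 9: m=19, q=24, a=1
  step 10: m=5, q=17, a=1
  step 11: m=12, q=17, a=1
  step 12: m=5, q=24, a=1
  step 13: m=19, q=3, a=13
  step 14: m=20, q=11, a=3
  step 15: m=13, q=24, a=1
  step 16: m=11, q=13, a=2
  step 17: m=15, q=16, a=2
  step 18: m=17, q=9, a=4
  step 19: m=19, q=8, a=4
  step 20: m=13, q=33, a=1
  step 21: m=20, q=1, a=40
a_21 = 2*a_0 = 40, so the period closes here.
sqrt(433) = [20; 1, 4, 4, 2, 2, 1, 3, 13, 1, 1, 1, 1, 13, 3, 1, 2, 2, 4, 4, 1, 40]
Period length = 21

21


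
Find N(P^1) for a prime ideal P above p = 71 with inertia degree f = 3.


N(P^a) = p^(a*f)
= 71^(1*3)
= 71^3
= 357911

357911


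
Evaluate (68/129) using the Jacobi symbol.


Compute (68/129) via quadratic reciprocity:
  pull out 2: (2/129) = +1  (since 129 mod 8 = 1)
  pull out 2: (2/129) = +1  (since 129 mod 8 = 1)
  reciprocity: (17/129) -> +(129/17)
  reduce: (10/17)
  pull out 2: (2/17) = +1  (since 17 mod 8 = 1)
  reciprocity: (5/17) -> +(17/5)
  reduce: (2/5)
  pull out 2: (2/5) = -1  (since 5 mod 8 = 5)
  (1/5) = 1
Product of signs = -1

-1


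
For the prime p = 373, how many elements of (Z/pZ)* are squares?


For prime p, the number of non-zero quadratic residues is (p-1)/2.
= (373-1)/2
= 186

186


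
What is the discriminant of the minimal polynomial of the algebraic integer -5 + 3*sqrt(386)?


The element -5 + 3*sqrt(386) has minimal polynomial:
x^2 + 10*x - 3449
Discriminant = (10)^2 - 4*(-3449)
= 100 + 13796
= 13896

13896


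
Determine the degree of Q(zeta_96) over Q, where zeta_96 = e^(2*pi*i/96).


The degree equals Euler's totient phi(96).
96 = 2^5 * 3
phi(96) = 32

32


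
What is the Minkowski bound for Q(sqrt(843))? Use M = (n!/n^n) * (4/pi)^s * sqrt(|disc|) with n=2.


d = 843, d mod 4 = 3, so disc(K) = 4d = 3372; |disc(K)| = 3372
Real quadratic field, so n = 2, s = r2 = 0, r1 = 2
M = (n!/n^n) * (4/pi)^s * sqrt(|disc(K)|) = (2!/2^2) * (4/pi)^0 * sqrt(3372)
= 0.5 * 1.000000 * 58.068925
= 29.0345

29.0345


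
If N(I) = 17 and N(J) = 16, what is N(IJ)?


N(IJ) = N(I) * N(J)
= 17 * 16
= 272

272


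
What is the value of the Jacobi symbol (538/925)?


Compute (538/925) via quadratic reciprocity:
  pull out 2: (2/925) = -1  (since 925 mod 8 = 5)
  reciprocity: (269/925) -> +(925/269)
  reduce: (118/269)
  pull out 2: (2/269) = -1  (since 269 mod 8 = 5)
  reciprocity: (59/269) -> +(269/59)
  reduce: (33/59)
  reciprocity: (33/59) -> +(59/33)
  reduce: (26/33)
  pull out 2: (2/33) = +1  (since 33 mod 8 = 1)
  reciprocity: (13/33) -> +(33/13)
  reduce: (7/13)
  reciprocity: (7/13) -> +(13/7)
  reduce: (6/7)
  pull out 2: (2/7) = +1  (since 7 mod 8 = 7)
  reciprocity: (3/7) -> -(7/3)
  reduce: (1/3)
  (1/3) = 1
Product of signs = -1

-1


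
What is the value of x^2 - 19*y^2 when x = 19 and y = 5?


x^2 - d*y^2
= 19^2 - 19*5^2
= 361 - 475
= -114

-114


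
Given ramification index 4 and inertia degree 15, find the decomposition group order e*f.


|D_P| = e * f
= 4 * 15
= 60

60


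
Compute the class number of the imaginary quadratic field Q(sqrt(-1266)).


K = Q(sqrt(-1266)). d mod 4 = 2, so D = disc(K) = 4d = -5064
h(K) equals the number of primitive reduced positive-definite forms (a, b, c) = a*x^2 + b*x*y + c*y^2 with b^2 - 4ac = D,
where reduced means |b| <= a <= c, with b >= 0 whenever |b| = a or a = c, and primitive means gcd(a, b, c) = 1.
Reduced forces 3a^2 <= |D| = 5064, so 1 <= a <= 41; b must have the parity of D, and c = (b^2 - D)/(4a) must be an integer >= a.
Enumerate a = 1..41, b in [-a, a]:
  a=1: (1, 0, 1266)  [1]
  a=2: (2, 0, 633)  [1]
  a=3: (3, 0, 422)  [1]
  a=4: none
  a=5: (5, -4, 254), (5, 4, 254)  [2]
  a=6: (6, 0, 211)  [1]
  a=7: (7, -2, 181), (7, 2, 181)  [2]
  a=8..9: none
  a=10: (10, -4, 127), (10, 4, 127)  [2]
  a=11..13: none
  a=14: (14, -12, 93), (14, 12, 93)  [2]
  a=15: (15, -6, 85), (15, 6, 85)  [2]
  a=16: none
  a=17: (17, -6, 75), (17, 6, 75)  [2]
  a=18: none
  a=19: (19, -16, 70), (19, 16, 70)  [2]
  a=20: none
  a=21: (21, -12, 62), (21, 12, 62)  [2]
  a=22..24: none
  a=25: (25, -6, 51), (25, 6, 51)  [2]
  a=26..29: none
  a=30: (30, -24, 47), (30, 24, 47)  [2]
  a=31: (31, -12, 42), (31, 12, 42)  [2]
  a=32..33: none
  a=34: (34, -28, 43), (34, 28, 43)  [2]
  a=35: (35, -26, 41), (35, -16, 38), (35, 16, 38), (35, 26, 41)  [4]
  a=36..41: none
Total reduced forms: 1 + 1 + 1 + 2 + 1 + 2 + 2 + 2 + 2 + 2 + 2 + 2 + 2 + 2 + 2 + 2 + 4 = 32
h = 32

32


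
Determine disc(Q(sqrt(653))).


For K = Q(sqrt(d)) with d squarefree: disc(K) = d if d = 1 mod 4, and disc(K) = 4d if d = 2 or 3 mod 4.
Here d = 653, and d mod 4 = 1.
d = 1 mod 4 (O_K = Z[(1+sqrt(d))/2]), so disc(K) = d = 653

653


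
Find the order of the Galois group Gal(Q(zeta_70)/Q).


|Gal(Q(zeta_70)/Q)| = phi(70)
= 24

24


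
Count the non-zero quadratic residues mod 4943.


For prime p, the number of non-zero quadratic residues is (p-1)/2.
= (4943-1)/2
= 2471

2471


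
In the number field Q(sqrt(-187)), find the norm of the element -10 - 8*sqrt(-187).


N(a + b*sqrt(d)) = a^2 - d*b^2
= (-10)^2 - (-187)*(-8)^2
= 100 + 11968
= 12068

12068


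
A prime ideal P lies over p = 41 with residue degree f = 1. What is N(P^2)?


N(P^a) = p^(a*f)
= 41^(2*1)
= 41^2
= 1681

1681


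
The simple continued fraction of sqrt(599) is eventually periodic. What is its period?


Run the CF algorithm for sqrt(599).
a_0 = floor(sqrt(599)) = 24; set m_0=0, q_0=1.
Recurrence: m' = q*a - m,  q' = (d - m'^2)/q,  a' = floor((a_0 + m')/q').
  step 1: m=24, q=23, a=2
  step 2: m=22, q=5, a=9
  step 3: m=23, q=14, a=3
  step 4: m=19, q=17, a=2
  step 5: m=15, q=22, a=1
  step 6: m=7, q=25, a=1
  step 7: m=18, q=11, a=3
  step 8: m=15, q=34, a=1
  step 9: m=19, q=7, a=6
  step 10: m=23, q=10, a=4
  step 11: m=17, q=31, a=1
  step 12: m=14, q=13, a=2
  step 13: m=12, q=35, a=1
  step 14: m=23, q=2, a=23
  step 15: m=23, q=35, a=1
  step 16: m=12, q=13, a=2
  step 17: m=14, q=31, a=1
  step 18: m=17, q=10, a=4
  step 19: m=23, q=7, a=6
  step 20: m=19, q=34, a=1
  step 21: m=15, q=11, a=3
  step 22: m=18, q=25, a=1
  step 23: m=7, q=22, a=1
  step 24: m=15, q=17, a=2
  step 25: m=19, q=14, a=3
  step 26: m=23, q=5, a=9
  step 27: m=22, q=23, a=2
  step 28: m=24, q=1, a=48
a_28 = 2*a_0 = 48, so the period closes here.
sqrt(599) = [24; 2, 9, 3, 2, 1, 1, 3, 1, 6, 4, 1, 2, 1, 23, 1, 2, 1, 4, 6, 1, 3, 1, 1, 2, 3, 9, 2, 48]
Period length = 28

28


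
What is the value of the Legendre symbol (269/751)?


p = 751 is prime, so compute (269/751) with the reciprocity algorithm (Jacobi-symbol steps: pull out 2s via (2/n), flip via reciprocity, reduce):
  reciprocity: (269/751) -> +(751/269)
  reduce: (213/269)
  reciprocity: (213/269) -> +(269/213)
  reduce: (56/213)
  pull out 2: (2/213) = -1  (since 213 mod 8 = 5)
  pull out 2: (2/213) = -1  (since 213 mod 8 = 5)
  pull out 2: (2/213) = -1  (since 213 mod 8 = 5)
  reciprocity: (7/213) -> +(213/7)
  reduce: (3/7)
  reciprocity: (3/7) -> -(7/3)
  reduce: (1/3)
  (1/3) = 1
Product of signs = 1
(269/751) = 1

1


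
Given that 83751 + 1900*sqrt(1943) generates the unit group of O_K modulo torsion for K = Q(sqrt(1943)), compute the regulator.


epsilon = 83751 + 1900*sqrt(1943)
= 167502.0000
R = ln(167502.0000)
= 12.0288

12.0288


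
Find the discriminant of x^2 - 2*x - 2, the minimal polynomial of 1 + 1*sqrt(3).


The element 1 + 1*sqrt(3) has minimal polynomial:
x^2 - 2*x - 2
Discriminant = (-2)^2 - 4*(-2)
= 4 + 8
= 12

12


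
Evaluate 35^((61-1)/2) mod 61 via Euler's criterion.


p = 61 is prime and the exponent is (p-1)/2 = 30, so by Euler's criterion 35^30 = (35/61) = +1 or -1 mod 61.
Compute by square-and-multiply:
  30 = 16 + 8 + 4 + 2 (binary 11110)
  Repeated squaring mod 61: 35^1 = 35, 35^2 = 5, 35^4 = 25, 35^8 = 15, 35^16 = 42
  35^30 = 35^16 * 35^8 * 35^4 * 35^2 = 42 * 15 * 25 * 5 mod 61
    42 * 15 = 630 = 20 mod 61
    20 * 25 = 500 = 12 mod 61
    12 * 5 = 60 = 60 mod 61
  35^30 = 60 mod 61
Result 60 = p - 1 = -1 mod 61: 35 is a quadratic non-residue mod 61. As a residue in [0, p-1] the value is 60.
35^30 mod 61 = 60

60


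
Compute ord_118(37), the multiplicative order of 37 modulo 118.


We want ord_118(37), the smallest k >= 1 with 37^k = 1 mod 118.
n = 118 = 2 * 59, phi(118) = 58; the order divides phi(n).
Divisors of 58: 1, 2, 29, 58
Repeated squaring mod 118: 37^1 = 37, 37^2 = 71, 37^4 = 85, 37^8 = 27, 37^16 = 21, 37^32 = 87
Test divisors in increasing order:
  k=1: 37^1 = 37 mod 118
  k=2: 37^2 = 71 mod 118
  k=29: 37^29 = 21 * 27 * 85 * 37 = 117 mod 118
  k=58: 37^58 = 87 * 21 * 27 * 71 = 1 mod 118  <- first divisor giving 1
Order = 58

58


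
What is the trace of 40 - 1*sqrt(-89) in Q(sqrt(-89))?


Tr(a + b*sqrt(d)) = (a + b*sqrt(d)) + (a - b*sqrt(d)) = 2a
= 2 * (40)
= 80

80


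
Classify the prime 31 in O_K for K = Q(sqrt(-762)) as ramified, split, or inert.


K = Q(sqrt(-762)). Since d mod 4 = 2, disc(K) = -3048.
Check p | disc: -3048 mod 31 = 21.
p does not divide disc. Compute Legendre symbol (d/p):
13^((31-1)/2) mod 31 = -1
(d/p) = -1, so p is inert: (p) stays prime with e=1, f=2, g=1.
Therefore p is inert.

inert


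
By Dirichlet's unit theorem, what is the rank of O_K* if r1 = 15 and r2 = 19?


By Dirichlet's unit theorem:
rank = r1 + r2 - 1
= 15 + 19 - 1
= 33

33


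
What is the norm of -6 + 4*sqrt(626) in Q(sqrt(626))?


N(a + b*sqrt(d)) = a^2 - d*b^2
= (-6)^2 - (626)*(4)^2
= 36 - 10016
= -9980

-9980


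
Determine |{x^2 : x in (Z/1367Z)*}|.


For prime p, the number of non-zero quadratic residues is (p-1)/2.
= (1367-1)/2
= 683

683


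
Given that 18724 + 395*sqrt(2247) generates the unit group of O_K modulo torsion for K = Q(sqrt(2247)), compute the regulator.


epsilon = 18724 + 395*sqrt(2247)
= 37448.0000
R = ln(37448.0000)
= 10.5307

10.5307


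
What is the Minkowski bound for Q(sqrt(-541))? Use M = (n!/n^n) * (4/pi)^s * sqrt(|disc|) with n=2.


d = -541, d mod 4 = 3, so disc(K) = 4d = -2164; |disc(K)| = 2164
Imaginary quadratic field, so n = 2, s = r2 = 1, r1 = 0
M = (n!/n^n) * (4/pi)^s * sqrt(|disc(K)|) = (2!/2^2) * (4/pi)^1 * sqrt(2164)
= 0.5 * 1.273240 * 46.518813
= 29.6148

29.6148


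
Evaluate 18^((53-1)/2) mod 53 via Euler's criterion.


p = 53 is prime and the exponent is (p-1)/2 = 26, so by Euler's criterion 18^26 = (18/53) = +1 or -1 mod 53.
Compute by square-and-multiply:
  26 = 16 + 8 + 2 (binary 11010)
  Repeated squaring mod 53: 18^1 = 18, 18^2 = 6, 18^4 = 36, 18^8 = 24, 18^16 = 46
  18^26 = 18^16 * 18^8 * 18^2 = 46 * 24 * 6 mod 53
    46 * 24 = 1104 = 44 mod 53
    44 * 6 = 264 = 52 mod 53
  18^26 = 52 mod 53
Result 52 = p - 1 = -1 mod 53: 18 is a quadratic non-residue mod 53. As a residue in [0, p-1] the value is 52.
18^26 mod 53 = 52

52


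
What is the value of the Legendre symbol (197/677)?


p = 677 is prime, so compute (197/677) with the reciprocity algorithm (Jacobi-symbol steps: pull out 2s via (2/n), flip via reciprocity, reduce):
  reciprocity: (197/677) -> +(677/197)
  reduce: (86/197)
  pull out 2: (2/197) = -1  (since 197 mod 8 = 5)
  reciprocity: (43/197) -> +(197/43)
  reduce: (25/43)
  reciprocity: (25/43) -> +(43/25)
  reduce: (18/25)
  pull out 2: (2/25) = +1  (since 25 mod 8 = 1)
  reciprocity: (9/25) -> +(25/9)
  reduce: (7/9)
  reciprocity: (7/9) -> +(9/7)
  reduce: (2/7)
  pull out 2: (2/7) = +1  (since 7 mod 8 = 7)
  (1/7) = 1
Product of signs = -1
(197/677) = -1

-1


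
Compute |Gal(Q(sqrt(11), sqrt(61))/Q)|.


The 2 square roots of distinct primes are multiplicatively independent over Q,
so [K:Q] = 2^2 and Gal(K/Q) is isomorphic to (Z/2Z)^2.
|Gal| = 2^2 = 4

4


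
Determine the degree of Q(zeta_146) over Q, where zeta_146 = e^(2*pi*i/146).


The degree equals Euler's totient phi(146).
146 = 2 * 73
phi(146) = 72

72


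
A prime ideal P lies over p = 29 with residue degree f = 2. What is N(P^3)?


N(P^a) = p^(a*f)
= 29^(3*2)
= 29^6
= 594823321

594823321


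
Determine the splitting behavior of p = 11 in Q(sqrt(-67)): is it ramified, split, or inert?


K = Q(sqrt(-67)). Since d mod 4 = 1, disc(K) = -67.
Check p | disc: -67 mod 11 = 10.
p does not divide disc. Compute Legendre symbol (d/p):
10^((11-1)/2) mod 11 = -1
(d/p) = -1, so p is inert: (p) stays prime with e=1, f=2, g=1.
Therefore p is inert.

inert


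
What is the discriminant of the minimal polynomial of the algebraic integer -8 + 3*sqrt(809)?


The element -8 + 3*sqrt(809) has minimal polynomial:
x^2 + 16*x - 7217
Discriminant = (16)^2 - 4*(-7217)
= 256 + 28868
= 29124

29124


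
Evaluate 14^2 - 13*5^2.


x^2 - d*y^2
= 14^2 - 13*5^2
= 196 - 325
= -129

-129


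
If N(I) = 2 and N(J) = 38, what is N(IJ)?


N(IJ) = N(I) * N(J)
= 2 * 38
= 76

76


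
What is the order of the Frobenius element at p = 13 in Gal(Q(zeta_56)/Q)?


The Frobenius at p in Gal(Q(zeta_n)/Q) = (Z/nZ)* is the class of p, so its order is ord_56(13), the smallest k >= 1 with 13^k = 1 mod 56.
n = 56 = 2^3 * 7, phi(56) = 24; the order divides phi(n).
Divisors of 24: 1, 2, 3, 4, 6, 8, 12, 24
Repeated squaring mod 56: 13^1 = 13, 13^2 = 1, 13^4 = 1, 13^8 = 1, 13^16 = 1
Test divisors in increasing order:
  k=1: 13^1 = 13 mod 56
  k=2: 13^2 = 1 mod 56  <- first divisor giving 1
Order = 2

2


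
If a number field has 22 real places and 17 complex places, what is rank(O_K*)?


By Dirichlet's unit theorem:
rank = r1 + r2 - 1
= 22 + 17 - 1
= 38

38


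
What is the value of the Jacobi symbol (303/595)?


Compute (303/595) via quadratic reciprocity:
  reciprocity: (303/595) -> -(595/303)
  reduce: (292/303)
  pull out 2: (2/303) = +1  (since 303 mod 8 = 7)
  pull out 2: (2/303) = +1  (since 303 mod 8 = 7)
  reciprocity: (73/303) -> +(303/73)
  reduce: (11/73)
  reciprocity: (11/73) -> +(73/11)
  reduce: (7/11)
  reciprocity: (7/11) -> -(11/7)
  reduce: (4/7)
  pull out 2: (2/7) = +1  (since 7 mod 8 = 7)
  pull out 2: (2/7) = +1  (since 7 mod 8 = 7)
  (1/7) = 1
Product of signs = 1

1


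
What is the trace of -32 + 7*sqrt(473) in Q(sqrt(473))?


Tr(a + b*sqrt(d)) = (a + b*sqrt(d)) + (a - b*sqrt(d)) = 2a
= 2 * (-32)
= -64

-64


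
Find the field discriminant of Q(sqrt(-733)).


For K = Q(sqrt(d)) with d squarefree: disc(K) = d if d = 1 mod 4, and disc(K) = 4d if d = 2 or 3 mod 4.
Here d = -733, and d mod 4 = 3.
d = 3 mod 4, not 1 (O_K = Z[sqrt(d)]), so disc(K) = 4d = 4 * (-733) = -2932

-2932


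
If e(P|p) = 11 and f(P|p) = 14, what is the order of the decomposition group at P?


|D_P| = e * f
= 11 * 14
= 154

154


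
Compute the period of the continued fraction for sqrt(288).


Run the CF algorithm for sqrt(288).
a_0 = floor(sqrt(288)) = 16; set m_0=0, q_0=1.
Recurrence: m' = q*a - m,  q' = (d - m'^2)/q,  a' = floor((a_0 + m')/q').
  step 1: m=16, q=32, a=1
  step 2: m=16, q=1, a=32
a_2 = 2*a_0 = 32, so the period closes here.
sqrt(288) = [16; 1, 32]
Period length = 2

2


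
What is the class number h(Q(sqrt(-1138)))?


K = Q(sqrt(-1138)). d mod 4 = 2, so D = disc(K) = 4d = -4552
h(K) equals the number of primitive reduced positive-definite forms (a, b, c) = a*x^2 + b*x*y + c*y^2 with b^2 - 4ac = D,
where reduced means |b| <= a <= c, with b >= 0 whenever |b| = a or a = c, and primitive means gcd(a, b, c) = 1.
Reduced forces 3a^2 <= |D| = 4552, so 1 <= a <= 38; b must have the parity of D, and c = (b^2 - D)/(4a) must be an integer >= a.
Enumerate a = 1..38, b in [-a, a]:
  a=1: (1, 0, 1138)  [1]
  a=2: (2, 0, 569)  [1]
  a=3..16: none
  a=17: (17, -2, 67), (17, 2, 67)  [2]
  a=18..22: none
  a=23: (23, -18, 53), (23, 18, 53)  [2]
  a=24..28: none
  a=29: (29, -28, 46), (29, 28, 46)  [2]
  a=30: none
  a=31: (31, -6, 37), (31, 6, 37)  [2]
  a=32..33: none
  a=34: (34, -32, 41), (34, 32, 41)  [2]
  a=35..38: none
Total reduced forms: 1 + 1 + 2 + 2 + 2 + 2 + 2 = 12
h = 12

12


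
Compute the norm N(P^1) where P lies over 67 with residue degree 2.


N(P^a) = p^(a*f)
= 67^(1*2)
= 67^2
= 4489

4489


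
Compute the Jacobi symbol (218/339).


Compute (218/339) via quadratic reciprocity:
  pull out 2: (2/339) = -1  (since 339 mod 8 = 3)
  reciprocity: (109/339) -> +(339/109)
  reduce: (12/109)
  pull out 2: (2/109) = -1  (since 109 mod 8 = 5)
  pull out 2: (2/109) = -1  (since 109 mod 8 = 5)
  reciprocity: (3/109) -> +(109/3)
  reduce: (1/3)
  (1/3) = 1
Product of signs = -1

-1


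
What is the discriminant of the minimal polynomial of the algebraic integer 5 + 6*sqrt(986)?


The element 5 + 6*sqrt(986) has minimal polynomial:
x^2 - 10*x - 35471
Discriminant = (-10)^2 - 4*(-35471)
= 100 + 141884
= 141984

141984


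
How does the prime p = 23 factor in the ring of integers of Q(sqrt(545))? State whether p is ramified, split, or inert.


K = Q(sqrt(545)). Since d mod 4 = 1, disc(K) = 545.
Check p | disc: 545 mod 23 = 16.
p does not divide disc. Compute Legendre symbol (d/p):
16^((23-1)/2) mod 23 = 1
(d/p) = 1, so p splits: (p) = P*P' with e=1, f=1, g=2.
Therefore p is split.

split


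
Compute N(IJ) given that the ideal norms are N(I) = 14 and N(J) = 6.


N(IJ) = N(I) * N(J)
= 14 * 6
= 84

84


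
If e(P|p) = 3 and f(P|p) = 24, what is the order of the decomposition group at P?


|D_P| = e * f
= 3 * 24
= 72

72


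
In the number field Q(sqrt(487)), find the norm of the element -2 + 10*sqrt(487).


N(a + b*sqrt(d)) = a^2 - d*b^2
= (-2)^2 - (487)*(10)^2
= 4 - 48700
= -48696

-48696


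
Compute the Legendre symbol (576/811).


p = 811 is prime, so compute (576/811) with the reciprocity algorithm (Jacobi-symbol steps: pull out 2s via (2/n), flip via reciprocity, reduce):
  pull out 2: (2/811) = -1  (since 811 mod 8 = 3)
  pull out 2: (2/811) = -1  (since 811 mod 8 = 3)
  pull out 2: (2/811) = -1  (since 811 mod 8 = 3)
  pull out 2: (2/811) = -1  (since 811 mod 8 = 3)
  pull out 2: (2/811) = -1  (since 811 mod 8 = 3)
  pull out 2: (2/811) = -1  (since 811 mod 8 = 3)
  reciprocity: (9/811) -> +(811/9)
  reduce: (1/9)
  (1/9) = 1
Product of signs = 1
(576/811) = 1

1


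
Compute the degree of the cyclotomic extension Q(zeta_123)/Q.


The degree equals Euler's totient phi(123).
123 = 3 * 41
phi(123) = 80

80


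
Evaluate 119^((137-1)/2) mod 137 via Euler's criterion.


p = 137 is prime and the exponent is (p-1)/2 = 68, so by Euler's criterion 119^68 = (119/137) = +1 or -1 mod 137.
Compute by square-and-multiply:
  68 = 64 + 4 (binary 1000100)
  Repeated squaring mod 137: 119^1 = 119, 119^2 = 50, 119^4 = 34, 119^8 = 60, 119^16 = 38, 119^32 = 74, 119^64 = 133
  119^68 = 119^64 * 119^4 = 133 * 34 mod 137
    133 * 34 = 4522 = 1 mod 137
  119^68 = 1 mod 137
Result 1: 119 is a quadratic residue mod 137.
119^68 mod 137 = 1

1


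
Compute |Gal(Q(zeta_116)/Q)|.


|Gal(Q(zeta_116)/Q)| = phi(116)
= 56

56


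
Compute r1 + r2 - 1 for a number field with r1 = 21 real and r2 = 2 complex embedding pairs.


By Dirichlet's unit theorem:
rank = r1 + r2 - 1
= 21 + 2 - 1
= 22

22


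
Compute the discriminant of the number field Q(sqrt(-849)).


For K = Q(sqrt(d)) with d squarefree: disc(K) = d if d = 1 mod 4, and disc(K) = 4d if d = 2 or 3 mod 4.
Here d = -849, and d mod 4 = 3.
d = 3 mod 4, not 1 (O_K = Z[sqrt(d)]), so disc(K) = 4d = 4 * (-849) = -3396

-3396


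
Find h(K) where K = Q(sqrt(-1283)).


K = Q(sqrt(-1283)). d mod 4 = 1, so D = disc(K) = d = -1283
h(K) equals the number of primitive reduced positive-definite forms (a, b, c) = a*x^2 + b*x*y + c*y^2 with b^2 - 4ac = D,
where reduced means |b| <= a <= c, with b >= 0 whenever |b| = a or a = c, and primitive means gcd(a, b, c) = 1.
Reduced forces 3a^2 <= |D| = 1283, so 1 <= a <= 20; b must have the parity of D, and c = (b^2 - D)/(4a) must be an integer >= a.
Enumerate a = 1..20, b in [-a, a]:
  a=1: (1, 1, 321)  [1]
  a=2: none
  a=3: (3, -1, 107), (3, 1, 107)  [2]
  a=4..8: none
  a=9: (9, -7, 37), (9, 7, 37)  [2]
  a=10: none
  a=11: (11, -9, 31), (11, 9, 31)  [2]
  a=12: none
  a=13: (13, -11, 27), (13, 11, 27)  [2]
  a=14..16: none
  a=17: (17, -3, 19), (17, 3, 19)  [2]
  a=18..20: none
Total reduced forms: 1 + 2 + 2 + 2 + 2 + 2 = 11
h = 11

11


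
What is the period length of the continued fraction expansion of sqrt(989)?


Run the CF algorithm for sqrt(989).
a_0 = floor(sqrt(989)) = 31; set m_0=0, q_0=1.
Recurrence: m' = q*a - m,  q' = (d - m'^2)/q,  a' = floor((a_0 + m')/q').
  step 1: m=31, q=28, a=2
  step 2: m=25, q=13, a=4
  step 3: m=27, q=20, a=2
  step 4: m=13, q=41, a=1
  step 5: m=28, q=5, a=11
  step 6: m=27, q=52, a=1
  step 7: m=25, q=7, a=8
  step 8: m=31, q=4, a=15
  step 9: m=29, q=37, a=1
  step 10: m=8, q=25, a=1
  step 11: m=17, q=28, a=1
  step 12: m=11, q=31, a=1
  step 13: m=20, q=19, a=2
  step 14: m=18, q=35, a=1
  step 15: m=17, q=20, a=2
  step 16: m=23, q=23, a=2
  step 17: m=23, q=20, a=2
  step 18: m=17, q=35, a=1
  step 19: m=18, q=19, a=2
  step 20: m=20, q=31, a=1
  step 21: m=11, q=28, a=1
  step 22: m=17, q=25, a=1
  step 23: m=8, q=37, a=1
  step 24: m=29, q=4, a=15
  step 25: m=31, q=7, a=8
  step 26: m=25, q=52, a=1
  step 27: m=27, q=5, a=11
  step 28: m=28, q=41, a=1
  step 29: m=13, q=20, a=2
  step 30: m=27, q=13, a=4
  step 31: m=25, q=28, a=2
  step 32: m=31, q=1, a=62
a_32 = 2*a_0 = 62, so the period closes here.
sqrt(989) = [31; 2, 4, 2, 1, 11, 1, 8, 15, 1, 1, 1, 1, 2, 1, 2, 2, 2, 1, 2, 1, 1, 1, 1, 15, 8, 1, 11, 1, 2, 4, 2, 62]
Period length = 32

32
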